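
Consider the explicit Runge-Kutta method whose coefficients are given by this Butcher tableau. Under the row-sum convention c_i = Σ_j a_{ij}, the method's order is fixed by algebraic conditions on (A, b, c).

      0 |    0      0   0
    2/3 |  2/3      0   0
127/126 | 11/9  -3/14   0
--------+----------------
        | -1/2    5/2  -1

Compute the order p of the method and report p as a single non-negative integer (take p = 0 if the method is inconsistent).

b = (-1/2, 5/2, -1)
c = (0, 2/3, 127/126)
Ac = (0, 0, -1/7)
Σ b_i: (-1/2)·1 + 5/2·1 + (-1)·1 = 1 ✓
b·c: 5/2·2/3 + (-1)·127/126 = 83/126 ≠ 1/2 ⇒ order 1.

1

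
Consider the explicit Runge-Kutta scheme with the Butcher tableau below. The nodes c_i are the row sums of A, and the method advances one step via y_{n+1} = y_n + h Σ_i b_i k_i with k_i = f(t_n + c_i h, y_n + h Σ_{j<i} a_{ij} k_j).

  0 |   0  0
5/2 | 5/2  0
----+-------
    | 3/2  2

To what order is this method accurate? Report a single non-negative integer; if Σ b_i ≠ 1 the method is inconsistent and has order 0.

b = (3/2, 2)
c = (0, 5/2)
Σ b_i: 3/2·1 + 2·1 = 7/2 ≠ 1 ⇒ order 0.

0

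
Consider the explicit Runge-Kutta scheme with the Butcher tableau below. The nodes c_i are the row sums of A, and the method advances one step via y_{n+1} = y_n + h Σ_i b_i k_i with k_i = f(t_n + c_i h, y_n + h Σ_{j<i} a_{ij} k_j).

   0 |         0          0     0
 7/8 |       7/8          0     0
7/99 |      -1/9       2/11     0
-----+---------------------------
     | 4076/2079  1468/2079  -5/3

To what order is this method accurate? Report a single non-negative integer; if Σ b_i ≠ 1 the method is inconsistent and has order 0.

2

b = (4076/2079, 1468/2079, -5/3)
c = (0, 7/8, 7/99)
Ac = (0, 0, 7/44)
Σ b_i: 4076/2079·1 + 1468/2079·1 + (-5/3)·1 = 1 ✓
b·c: 1468/2079·7/8 + (-5/3)·7/99 = 1/2 ✓
b·c²: 1468/2079·49/64 + (-5/3)·49/9801 = 250411/470448 ≠ 1/3 ⇒ order 2.
b·Ac: (-5/3)·7/44 = -35/132 ≠ 1/6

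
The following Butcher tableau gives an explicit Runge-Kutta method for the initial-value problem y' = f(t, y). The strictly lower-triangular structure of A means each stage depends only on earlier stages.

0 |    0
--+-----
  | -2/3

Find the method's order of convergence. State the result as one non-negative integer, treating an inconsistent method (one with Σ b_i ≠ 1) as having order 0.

0

b = (-2/3)
c = (0)
Σ b_i: (-2/3)·1 = -2/3 ≠ 1 ⇒ order 0.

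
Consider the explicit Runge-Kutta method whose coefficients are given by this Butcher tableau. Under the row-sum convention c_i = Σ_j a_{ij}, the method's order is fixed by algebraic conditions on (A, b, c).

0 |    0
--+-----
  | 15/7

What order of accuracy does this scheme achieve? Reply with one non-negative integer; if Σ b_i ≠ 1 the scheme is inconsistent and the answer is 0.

b = (15/7)
c = (0)
Σ b_i: 15/7·1 = 15/7 ≠ 1 ⇒ order 0.

0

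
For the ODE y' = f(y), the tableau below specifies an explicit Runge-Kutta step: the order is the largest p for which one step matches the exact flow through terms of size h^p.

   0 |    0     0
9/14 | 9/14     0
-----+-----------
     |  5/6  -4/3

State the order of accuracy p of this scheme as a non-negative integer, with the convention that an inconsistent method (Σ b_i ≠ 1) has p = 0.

b = (5/6, -4/3)
c = (0, 9/14)
Σ b_i: 5/6·1 + (-4/3)·1 = -1/2 ≠ 1 ⇒ order 0.

0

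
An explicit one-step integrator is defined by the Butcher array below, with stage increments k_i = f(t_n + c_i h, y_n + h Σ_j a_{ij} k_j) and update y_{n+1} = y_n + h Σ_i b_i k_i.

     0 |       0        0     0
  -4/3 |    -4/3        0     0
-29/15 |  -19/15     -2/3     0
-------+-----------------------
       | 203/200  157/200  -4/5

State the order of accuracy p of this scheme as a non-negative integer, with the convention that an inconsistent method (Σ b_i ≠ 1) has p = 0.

2

b = (203/200, 157/200, -4/5)
c = (0, -4/3, -29/15)
Ac = (0, 0, 8/9)
Σ b_i: 203/200·1 + 157/200·1 + (-4/5)·1 = 1 ✓
b·c: 157/200·(-4/3) + (-4/5)·(-29/15) = 1/2 ✓
b·c²: 157/200·16/9 + (-4/5)·841/225 = -598/375 ≠ 1/3 ⇒ order 2.
b·Ac: (-4/5)·8/9 = -32/45 ≠ 1/6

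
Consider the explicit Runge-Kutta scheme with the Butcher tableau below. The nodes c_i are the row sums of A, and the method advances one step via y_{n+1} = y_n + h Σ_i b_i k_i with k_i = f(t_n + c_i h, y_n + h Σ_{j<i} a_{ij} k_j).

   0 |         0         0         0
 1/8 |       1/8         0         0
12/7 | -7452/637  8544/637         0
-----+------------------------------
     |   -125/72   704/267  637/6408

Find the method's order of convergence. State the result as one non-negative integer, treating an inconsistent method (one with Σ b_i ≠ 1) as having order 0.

3

b = (-125/72, 704/267, 637/6408)
c = (0, 1/8, 12/7)
Ac = (0, 0, 1068/637)
Σ b_i: (-125/72)·1 + 704/267·1 + 637/6408·1 = 1 ✓
b·c: 704/267·1/8 + 637/6408·12/7 = 1/2 ✓
b·c²: 704/267·1/64 + 637/6408·144/49 = 1/3 ✓
b·Ac: 637/6408·1068/637 = 1/6 ✓; 3 stages ⇒ order 3.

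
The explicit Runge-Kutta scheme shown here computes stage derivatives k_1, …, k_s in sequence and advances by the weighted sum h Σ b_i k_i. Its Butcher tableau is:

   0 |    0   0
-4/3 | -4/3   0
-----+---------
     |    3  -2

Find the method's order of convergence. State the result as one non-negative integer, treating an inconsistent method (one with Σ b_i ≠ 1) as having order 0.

b = (3, -2)
c = (0, -4/3)
Σ b_i: 3·1 + (-2)·1 = 1 ✓
b·c: (-2)·(-4/3) = 8/3 ≠ 1/2 ⇒ order 1.

1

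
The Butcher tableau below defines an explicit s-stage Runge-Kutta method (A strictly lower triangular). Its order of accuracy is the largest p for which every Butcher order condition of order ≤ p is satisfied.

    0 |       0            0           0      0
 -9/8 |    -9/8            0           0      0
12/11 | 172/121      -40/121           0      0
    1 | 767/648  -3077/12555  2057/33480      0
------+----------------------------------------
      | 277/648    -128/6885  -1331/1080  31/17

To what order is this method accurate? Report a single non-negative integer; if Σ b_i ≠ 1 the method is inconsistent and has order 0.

4

b = (277/648, -128/6885, -1331/1080, 31/17)
c = (0, -9/8, 12/11, 1)
Ac = (0, 0, 45/121, 85/248)
Σ b_i: 277/648·1 + (-128/6885)·1 + (-1331/1080)·1 + 31/17·1 = 1 ✓
b·c: (-128/6885)·(-9/8) + (-1331/1080)·12/11 + 31/17·1 = 1/2 ✓
b·c²: (-128/6885)·81/64 + (-1331/1080)·144/121 + 31/17·1 = 1/3 ✓
b·Ac: (-1331/1080)·45/121 + 31/17·85/248 = 1/6 ✓
b·c³: (-128/6885)·(-729/512) + (-1331/1080)·1728/1331 + 31/17·1 = 1/4 ✓
b·(c∘Ac): (-1331/1080)·540/1331 + 31/17·85/248 = 1/8 ✓
b·Ac²: (-1331/1080)·(-405/968) + 31/17·(-1411/5952) = 1/12 ✓
b·A²c: 31/17·17/744 = 1/24 ✓; 4 stages ⇒ order 4.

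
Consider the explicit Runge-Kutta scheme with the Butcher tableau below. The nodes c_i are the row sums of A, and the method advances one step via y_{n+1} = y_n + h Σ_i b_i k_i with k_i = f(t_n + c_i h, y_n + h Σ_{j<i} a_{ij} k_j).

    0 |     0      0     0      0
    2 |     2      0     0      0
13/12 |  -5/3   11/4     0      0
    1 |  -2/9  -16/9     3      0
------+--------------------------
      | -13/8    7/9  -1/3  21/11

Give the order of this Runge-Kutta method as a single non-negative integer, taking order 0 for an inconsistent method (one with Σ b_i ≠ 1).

0

b = (-13/8, 7/9, -1/3, 21/11)
c = (0, 2, 13/12, 1)
Ac = (0, 0, 11/2, -11/36)
Σ b_i: (-13/8)·1 + 7/9·1 + (-1/3)·1 + 21/11·1 = 577/792 ≠ 1 ⇒ order 0.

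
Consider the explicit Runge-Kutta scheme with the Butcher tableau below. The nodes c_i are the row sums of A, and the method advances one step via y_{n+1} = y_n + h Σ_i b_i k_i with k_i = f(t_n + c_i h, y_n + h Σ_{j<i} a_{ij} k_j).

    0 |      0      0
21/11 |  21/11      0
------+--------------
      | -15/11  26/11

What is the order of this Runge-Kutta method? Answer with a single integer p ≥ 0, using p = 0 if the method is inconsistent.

b = (-15/11, 26/11)
c = (0, 21/11)
Σ b_i: (-15/11)·1 + 26/11·1 = 1 ✓
b·c: 26/11·21/11 = 546/121 ≠ 1/2 ⇒ order 1.

1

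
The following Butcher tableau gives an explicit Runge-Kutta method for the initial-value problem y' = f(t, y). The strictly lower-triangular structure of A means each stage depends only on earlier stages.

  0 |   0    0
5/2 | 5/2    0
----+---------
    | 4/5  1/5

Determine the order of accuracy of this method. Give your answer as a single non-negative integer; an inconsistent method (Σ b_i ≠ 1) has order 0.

2

b = (4/5, 1/5)
c = (0, 5/2)
Σ b_i: 4/5·1 + 1/5·1 = 1 ✓
b·c: 1/5·5/2 = 1/2 ✓; 2 stages ⇒ order 2.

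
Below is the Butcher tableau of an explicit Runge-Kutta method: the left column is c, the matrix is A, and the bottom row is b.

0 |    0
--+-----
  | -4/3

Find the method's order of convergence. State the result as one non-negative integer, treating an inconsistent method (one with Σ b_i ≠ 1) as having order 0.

0

b = (-4/3)
c = (0)
Σ b_i: (-4/3)·1 = -4/3 ≠ 1 ⇒ order 0.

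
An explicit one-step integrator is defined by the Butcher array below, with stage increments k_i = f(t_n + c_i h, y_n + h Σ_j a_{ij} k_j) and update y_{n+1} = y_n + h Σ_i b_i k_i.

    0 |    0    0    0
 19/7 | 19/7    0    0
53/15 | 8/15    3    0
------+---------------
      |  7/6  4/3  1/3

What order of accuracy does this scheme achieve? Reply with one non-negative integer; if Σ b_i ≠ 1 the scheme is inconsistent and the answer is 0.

0

b = (7/6, 4/3, 1/3)
c = (0, 19/7, 53/15)
Ac = (0, 0, 57/7)
Σ b_i: 7/6·1 + 4/3·1 + 1/3·1 = 17/6 ≠ 1 ⇒ order 0.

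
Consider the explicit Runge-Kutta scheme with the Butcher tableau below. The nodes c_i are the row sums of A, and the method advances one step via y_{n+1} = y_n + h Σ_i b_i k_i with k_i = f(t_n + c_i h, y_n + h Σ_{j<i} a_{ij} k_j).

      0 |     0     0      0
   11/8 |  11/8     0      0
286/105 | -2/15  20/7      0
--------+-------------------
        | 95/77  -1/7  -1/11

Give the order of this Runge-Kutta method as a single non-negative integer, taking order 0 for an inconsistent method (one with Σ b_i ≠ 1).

b = (95/77, -1/7, -1/11)
c = (0, 11/8, 286/105)
Ac = (0, 0, 55/14)
Σ b_i: 95/77·1 + (-1/7)·1 + (-1/11)·1 = 1 ✓
b·c: (-1/7)·11/8 + (-1/11)·286/105 = -373/840 ≠ 1/2 ⇒ order 1.

1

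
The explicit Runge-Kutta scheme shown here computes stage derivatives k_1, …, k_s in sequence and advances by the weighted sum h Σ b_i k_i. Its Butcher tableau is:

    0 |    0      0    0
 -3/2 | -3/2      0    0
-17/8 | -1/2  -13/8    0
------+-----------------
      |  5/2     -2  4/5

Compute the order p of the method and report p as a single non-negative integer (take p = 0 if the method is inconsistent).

b = (5/2, -2, 4/5)
c = (0, -3/2, -17/8)
Ac = (0, 0, 39/16)
Σ b_i: 5/2·1 + (-2)·1 + 4/5·1 = 13/10 ≠ 1 ⇒ order 0.

0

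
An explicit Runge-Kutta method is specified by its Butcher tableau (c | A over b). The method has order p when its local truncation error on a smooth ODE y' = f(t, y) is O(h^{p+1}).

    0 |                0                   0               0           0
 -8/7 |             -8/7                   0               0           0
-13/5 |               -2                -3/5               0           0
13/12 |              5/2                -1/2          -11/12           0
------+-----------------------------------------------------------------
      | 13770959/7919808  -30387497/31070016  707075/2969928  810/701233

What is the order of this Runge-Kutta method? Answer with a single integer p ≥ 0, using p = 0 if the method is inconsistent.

b = (13770959/7919808, -30387497/31070016, 707075/2969928, 810/701233)
c = (0, -8/7, -13/5, 13/12)
Ac = (0, 0, 24/35, 1241/420)
Σ b_i: 13770959/7919808·1 + (-30387497/31070016)·1 + 707075/2969928·1 + 810/701233·1 = 1 ✓
b·c: (-30387497/31070016)·(-8/7) + 707075/2969928·(-13/5) + 810/701233·13/12 = 1/2 ✓
b·c²: (-30387497/31070016)·64/49 + 707075/2969928·169/25 + 810/701233·169/144 = 1/3 ✓
b·Ac: 707075/2969928·24/35 + 810/701233·1241/420 = 1/6 ✓
b·c³: (-30387497/31070016)·(-512/343) + 707075/2969928·(-2197/125) + 810/701233·2197/1728 = -29031437/10661280 ≠ 1/4 ⇒ order 3.
b·(c∘Ac): 707075/2969928·(-312/175) + 810/701233·16133/5040 = -224293/533064 ≠ 1/8
b·Ac²: 707075/2969928·(-192/245) + 810/701233·(-100691/14700) = -129593/666330 ≠ 1/12
b·A²c: 810/701233·(-22/35) = -3564/4908631 ≠ 1/24

3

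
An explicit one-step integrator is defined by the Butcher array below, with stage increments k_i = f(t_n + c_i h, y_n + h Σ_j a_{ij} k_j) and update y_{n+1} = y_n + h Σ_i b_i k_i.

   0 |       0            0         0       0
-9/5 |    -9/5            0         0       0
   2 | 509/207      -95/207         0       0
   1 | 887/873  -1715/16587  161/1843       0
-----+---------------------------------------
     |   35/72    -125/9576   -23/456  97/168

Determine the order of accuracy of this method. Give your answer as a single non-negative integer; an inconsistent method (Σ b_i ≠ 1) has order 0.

b = (35/72, -125/9576, -23/456, 97/168)
c = (0, -9/5, 2, 1)
Ac = (0, 0, 19/23, 35/97)
Σ b_i: 35/72·1 + (-125/9576)·1 + (-23/456)·1 + 97/168·1 = 1 ✓
b·c: (-125/9576)·(-9/5) + (-23/456)·2 + 97/168·1 = 1/2 ✓
b·c²: (-125/9576)·81/25 + (-23/456)·4 + 97/168·1 = 1/3 ✓
b·Ac: (-23/456)·19/23 + 97/168·35/97 = 1/6 ✓
b·c³: (-125/9576)·(-729/125) + (-23/456)·8 + 97/168·1 = 1/4 ✓
b·(c∘Ac): (-23/456)·38/23 + 97/168·35/97 = 1/8 ✓
b·Ac²: (-23/456)·(-171/115) + 97/168·7/485 = 1/12 ✓
b·A²c: 97/168·7/97 = 1/24 ✓; 4 stages ⇒ order 4.

4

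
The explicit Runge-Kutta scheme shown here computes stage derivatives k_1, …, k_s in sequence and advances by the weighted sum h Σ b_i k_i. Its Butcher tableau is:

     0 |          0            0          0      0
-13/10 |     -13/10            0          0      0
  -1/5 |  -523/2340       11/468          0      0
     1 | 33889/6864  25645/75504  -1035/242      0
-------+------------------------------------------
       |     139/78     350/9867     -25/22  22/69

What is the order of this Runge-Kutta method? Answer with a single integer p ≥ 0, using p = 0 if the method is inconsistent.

4

b = (139/78, 350/9867, -25/22, 22/69)
c = (0, -13/10, -1/5, 1)
Ac = (0, 0, -11/360, 437/1056)
Σ b_i: 139/78·1 + 350/9867·1 + (-25/22)·1 + 22/69·1 = 1 ✓
b·c: 350/9867·(-13/10) + (-25/22)·(-1/5) + 22/69·1 = 1/2 ✓
b·c²: 350/9867·169/100 + (-25/22)·1/25 + 22/69·1 = 1/3 ✓
b·Ac: (-25/22)·(-11/360) + 22/69·437/1056 = 1/6 ✓
b·c³: 350/9867·(-2197/1000) + (-25/22)·(-1/125) + 22/69·1 = 1/4 ✓
b·(c∘Ac): (-25/22)·11/1800 + 22/69·437/1056 = 1/8 ✓
b·Ac²: (-25/22)·143/3600 + 22/69·851/2112 = 1/12 ✓
b·A²c: 22/69·23/176 = 1/24 ✓; 4 stages ⇒ order 4.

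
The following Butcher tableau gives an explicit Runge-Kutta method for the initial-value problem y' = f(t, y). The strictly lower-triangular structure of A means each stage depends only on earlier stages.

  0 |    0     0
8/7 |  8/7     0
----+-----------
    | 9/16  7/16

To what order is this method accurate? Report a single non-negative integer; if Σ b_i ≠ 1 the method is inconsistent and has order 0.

b = (9/16, 7/16)
c = (0, 8/7)
Σ b_i: 9/16·1 + 7/16·1 = 1 ✓
b·c: 7/16·8/7 = 1/2 ✓; 2 stages ⇒ order 2.

2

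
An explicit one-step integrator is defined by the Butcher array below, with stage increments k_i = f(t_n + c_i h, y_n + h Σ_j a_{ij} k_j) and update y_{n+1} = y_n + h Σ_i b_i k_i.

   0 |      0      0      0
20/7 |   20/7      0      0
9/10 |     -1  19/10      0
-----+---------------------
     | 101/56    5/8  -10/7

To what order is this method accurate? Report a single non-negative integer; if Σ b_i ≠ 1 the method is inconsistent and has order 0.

b = (101/56, 5/8, -10/7)
c = (0, 20/7, 9/10)
Ac = (0, 0, 38/7)
Σ b_i: 101/56·1 + 5/8·1 + (-10/7)·1 = 1 ✓
b·c: 5/8·20/7 + (-10/7)·9/10 = 1/2 ✓
b·c²: 5/8·400/49 + (-10/7)·81/100 = 1933/490 ≠ 1/3 ⇒ order 2.
b·Ac: (-10/7)·38/7 = -380/49 ≠ 1/6

2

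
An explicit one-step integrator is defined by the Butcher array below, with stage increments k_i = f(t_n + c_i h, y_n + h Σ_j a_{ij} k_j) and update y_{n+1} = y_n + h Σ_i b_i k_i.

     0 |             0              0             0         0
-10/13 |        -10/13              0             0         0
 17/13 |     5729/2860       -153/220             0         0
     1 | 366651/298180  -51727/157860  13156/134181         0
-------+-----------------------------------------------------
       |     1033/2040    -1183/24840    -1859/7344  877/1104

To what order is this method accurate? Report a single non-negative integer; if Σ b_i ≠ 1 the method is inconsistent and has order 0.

4

b = (1033/2040, -1183/24840, -1859/7344, 877/1104)
c = (0, -10/13, 17/13, 1)
Ac = (0, 0, 153/286, 667/1754)
Σ b_i: 1033/2040·1 + (-1183/24840)·1 + (-1859/7344)·1 + 877/1104·1 = 1 ✓
b·c: (-1183/24840)·(-10/13) + (-1859/7344)·17/13 + 877/1104·1 = 1/2 ✓
b·c²: (-1183/24840)·100/169 + (-1859/7344)·289/169 + 877/1104·1 = 1/3 ✓
b·Ac: (-1859/7344)·153/286 + 877/1104·667/1754 = 1/6 ✓
b·c³: (-1183/24840)·(-1000/2197) + (-1859/7344)·4913/2197 + 877/1104·1 = 1/4 ✓
b·(c∘Ac): (-1859/7344)·2601/3718 + 877/1104·667/1754 = 1/8 ✓
b·Ac²: (-1859/7344)·(-765/1859) + 877/1104·(-23/877) = 1/12 ✓
b·A²c: 877/1104·46/877 = 1/24 ✓; 4 stages ⇒ order 4.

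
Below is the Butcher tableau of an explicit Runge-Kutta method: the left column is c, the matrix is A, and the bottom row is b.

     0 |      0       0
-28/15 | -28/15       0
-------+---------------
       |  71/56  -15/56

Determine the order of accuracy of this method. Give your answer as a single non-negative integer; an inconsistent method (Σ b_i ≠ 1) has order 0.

2

b = (71/56, -15/56)
c = (0, -28/15)
Σ b_i: 71/56·1 + (-15/56)·1 = 1 ✓
b·c: (-15/56)·(-28/15) = 1/2 ✓; 2 stages ⇒ order 2.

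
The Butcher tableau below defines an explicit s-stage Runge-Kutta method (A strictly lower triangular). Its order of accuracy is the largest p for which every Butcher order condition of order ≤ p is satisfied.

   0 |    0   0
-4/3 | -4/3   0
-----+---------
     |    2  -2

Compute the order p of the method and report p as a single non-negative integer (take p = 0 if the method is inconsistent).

0

b = (2, -2)
c = (0, -4/3)
Σ b_i: 2·1 + (-2)·1 = 0 ≠ 1 ⇒ order 0.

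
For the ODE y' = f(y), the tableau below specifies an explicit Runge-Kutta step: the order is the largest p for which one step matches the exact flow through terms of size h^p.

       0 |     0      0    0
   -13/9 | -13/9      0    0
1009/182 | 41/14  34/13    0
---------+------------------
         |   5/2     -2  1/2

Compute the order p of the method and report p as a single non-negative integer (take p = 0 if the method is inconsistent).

1

b = (5/2, -2, 1/2)
c = (0, -13/9, 1009/182)
Ac = (0, 0, -34/9)
Σ b_i: 5/2·1 + (-2)·1 + 1/2·1 = 1 ✓
b·c: (-2)·(-13/9) + 1/2·1009/182 = 18545/3276 ≠ 1/2 ⇒ order 1.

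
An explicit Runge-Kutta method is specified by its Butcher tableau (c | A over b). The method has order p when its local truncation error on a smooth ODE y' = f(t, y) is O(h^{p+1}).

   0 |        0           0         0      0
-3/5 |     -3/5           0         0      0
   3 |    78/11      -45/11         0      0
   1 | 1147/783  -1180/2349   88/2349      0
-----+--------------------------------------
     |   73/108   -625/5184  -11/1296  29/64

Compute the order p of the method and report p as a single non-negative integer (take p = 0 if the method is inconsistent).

b = (73/108, -625/5184, -11/1296, 29/64)
c = (0, -3/5, 3, 1)
Ac = (0, 0, 27/11, 12/29)
Σ b_i: 73/108·1 + (-625/5184)·1 + (-11/1296)·1 + 29/64·1 = 1 ✓
b·c: (-625/5184)·(-3/5) + (-11/1296)·3 + 29/64·1 = 1/2 ✓
b·c²: (-625/5184)·9/25 + (-11/1296)·9 + 29/64·1 = 1/3 ✓
b·Ac: (-11/1296)·27/11 + 29/64·12/29 = 1/6 ✓
b·c³: (-625/5184)·(-27/125) + (-11/1296)·27 + 29/64·1 = 1/4 ✓
b·(c∘Ac): (-11/1296)·81/11 + 29/64·12/29 = 1/8 ✓
b·Ac²: (-11/1296)·(-81/55) + 29/64·68/435 = 1/12 ✓
b·A²c: 29/64·8/87 = 1/24 ✓; 4 stages ⇒ order 4.

4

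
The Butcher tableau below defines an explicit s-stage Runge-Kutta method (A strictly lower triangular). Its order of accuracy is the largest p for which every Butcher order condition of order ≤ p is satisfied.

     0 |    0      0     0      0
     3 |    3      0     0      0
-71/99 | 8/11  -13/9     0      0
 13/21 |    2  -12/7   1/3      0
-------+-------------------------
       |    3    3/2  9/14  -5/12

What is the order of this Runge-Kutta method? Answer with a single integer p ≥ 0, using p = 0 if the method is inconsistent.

b = (3, 3/2, 9/14, -5/12)
c = (0, 3, -71/99, 13/21)
Ac = (0, 0, -13/3, -11189/2079)
Σ b_i: 3·1 + 3/2·1 + 9/14·1 + (-5/12)·1 = 397/84 ≠ 1 ⇒ order 0.

0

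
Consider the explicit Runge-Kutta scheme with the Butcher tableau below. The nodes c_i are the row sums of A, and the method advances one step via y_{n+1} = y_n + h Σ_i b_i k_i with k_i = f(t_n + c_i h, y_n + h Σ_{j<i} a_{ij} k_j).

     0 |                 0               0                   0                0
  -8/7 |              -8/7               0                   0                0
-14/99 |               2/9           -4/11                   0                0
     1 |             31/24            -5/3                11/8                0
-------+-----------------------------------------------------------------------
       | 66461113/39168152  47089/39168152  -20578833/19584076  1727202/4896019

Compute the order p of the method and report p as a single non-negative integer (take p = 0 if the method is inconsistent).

3

b = (66461113/39168152, 47089/39168152, -20578833/19584076, 1727202/4896019)
c = (0, -8/7, -14/99, 1)
Ac = (0, 0, 32/77, 431/252)
Σ b_i: 66461113/39168152·1 + 47089/39168152·1 + (-20578833/19584076)·1 + 1727202/4896019·1 = 1 ✓
b·c: 47089/39168152·(-8/7) + (-20578833/19584076)·(-14/99) + 1727202/4896019·1 = 1/2 ✓
b·c²: 47089/39168152·64/49 + (-20578833/19584076)·196/9801 + 1727202/4896019·1 = 1/3 ✓
b·Ac: (-20578833/19584076)·32/77 + 1727202/4896019·431/252 = 1/6 ✓
b·c³: 47089/39168152·(-512/343) + (-20578833/19584076)·(-2744/970299) + 1727202/4896019·1 = 3602834068/10178823501 ≠ 1/4 ⇒ order 3.
b·(c∘Ac): (-20578833/19584076)·(-64/1089) + 1727202/4896019·431/252 = 136769461/205632798 ≠ 1/8
b·Ac²: (-20578833/19584076)·(-256/539) + 1727202/4896019·(-187679/87318) = -2638052467/10178823501 ≠ 1/12
b·A²c: 1727202/4896019·4/7 = 6908808/34272133 ≠ 1/24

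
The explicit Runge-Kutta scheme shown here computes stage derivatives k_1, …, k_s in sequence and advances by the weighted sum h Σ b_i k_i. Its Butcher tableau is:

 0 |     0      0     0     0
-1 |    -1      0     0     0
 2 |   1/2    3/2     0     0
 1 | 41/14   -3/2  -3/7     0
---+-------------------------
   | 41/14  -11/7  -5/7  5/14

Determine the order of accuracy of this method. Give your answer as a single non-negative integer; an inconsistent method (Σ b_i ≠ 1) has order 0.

b = (41/14, -11/7, -5/7, 5/14)
c = (0, -1, 2, 1)
Ac = (0, 0, -3/2, 9/14)
Σ b_i: 41/14·1 + (-11/7)·1 + (-5/7)·1 + 5/14·1 = 1 ✓
b·c: (-11/7)·(-1) + (-5/7)·2 + 5/14·1 = 1/2 ✓
b·c²: (-11/7)·1 + (-5/7)·4 + 5/14·1 = -57/14 ≠ 1/3 ⇒ order 2.
b·Ac: (-5/7)·(-3/2) + 5/14·9/14 = 255/196 ≠ 1/6

2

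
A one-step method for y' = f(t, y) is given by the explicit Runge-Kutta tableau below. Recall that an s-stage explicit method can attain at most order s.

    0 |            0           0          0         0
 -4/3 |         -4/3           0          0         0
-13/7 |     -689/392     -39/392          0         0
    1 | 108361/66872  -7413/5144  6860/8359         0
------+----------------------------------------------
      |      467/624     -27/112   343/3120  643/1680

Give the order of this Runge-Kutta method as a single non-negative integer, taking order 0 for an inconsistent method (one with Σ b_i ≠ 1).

4

b = (467/624, -27/112, 343/3120, 643/1680)
c = (0, -4/3, -13/7, 1)
Ac = (0, 0, 13/98, 511/1286)
Σ b_i: 467/624·1 + (-27/112)·1 + 343/3120·1 + 643/1680·1 = 1 ✓
b·c: (-27/112)·(-4/3) + 343/3120·(-13/7) + 643/1680·1 = 1/2 ✓
b·c²: (-27/112)·16/9 + 343/3120·169/49 + 643/1680·1 = 1/3 ✓
b·Ac: 343/3120·13/98 + 643/1680·511/1286 = 1/6 ✓
b·c³: (-27/112)·(-64/27) + 343/3120·(-2197/343) + 643/1680·1 = 1/4 ✓
b·(c∘Ac): 343/3120·(-169/686) + 643/1680·511/1286 = 1/8 ✓
b·Ac²: 343/3120·(-26/147) + 643/1680·518/1929 = 1/12 ✓
b·A²c: 643/1680·70/643 = 1/24 ✓; 4 stages ⇒ order 4.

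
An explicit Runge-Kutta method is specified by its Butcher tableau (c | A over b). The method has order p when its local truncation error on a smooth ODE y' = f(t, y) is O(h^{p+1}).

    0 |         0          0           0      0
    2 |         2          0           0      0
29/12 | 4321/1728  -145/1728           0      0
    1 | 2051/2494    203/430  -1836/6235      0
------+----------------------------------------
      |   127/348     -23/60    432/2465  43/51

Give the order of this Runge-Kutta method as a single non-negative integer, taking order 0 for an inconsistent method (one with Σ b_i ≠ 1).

4

b = (127/348, -23/60, 432/2465, 43/51)
c = (0, 2, 29/12, 1)
Ac = (0, 0, -145/864, 10/43)
Σ b_i: 127/348·1 + (-23/60)·1 + 432/2465·1 + 43/51·1 = 1 ✓
b·c: (-23/60)·2 + 432/2465·29/12 + 43/51·1 = 1/2 ✓
b·c²: (-23/60)·4 + 432/2465·841/144 + 43/51·1 = 1/3 ✓
b·Ac: 432/2465·(-145/864) + 43/51·10/43 = 1/6 ✓
b·c³: (-23/60)·8 + 432/2465·24389/1728 + 43/51·1 = 1/4 ✓
b·(c∘Ac): 432/2465·(-4205/10368) + 43/51·10/43 = 1/8 ✓
b·Ac²: 432/2465·(-145/432) + 43/51·29/172 = 1/12 ✓
b·A²c: 43/51·17/344 = 1/24 ✓; 4 stages ⇒ order 4.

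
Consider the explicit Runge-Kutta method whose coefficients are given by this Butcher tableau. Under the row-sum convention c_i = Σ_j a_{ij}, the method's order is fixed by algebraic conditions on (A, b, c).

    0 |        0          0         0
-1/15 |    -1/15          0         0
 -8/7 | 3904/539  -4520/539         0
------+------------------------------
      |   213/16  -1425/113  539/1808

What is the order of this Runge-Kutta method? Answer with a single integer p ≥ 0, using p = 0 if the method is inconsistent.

3

b = (213/16, -1425/113, 539/1808)
c = (0, -1/15, -8/7)
Ac = (0, 0, 904/1617)
Σ b_i: 213/16·1 + (-1425/113)·1 + 539/1808·1 = 1 ✓
b·c: (-1425/113)·(-1/15) + 539/1808·(-8/7) = 1/2 ✓
b·c²: (-1425/113)·1/225 + 539/1808·64/49 = 1/3 ✓
b·Ac: 539/1808·904/1617 = 1/6 ✓; 3 stages ⇒ order 3.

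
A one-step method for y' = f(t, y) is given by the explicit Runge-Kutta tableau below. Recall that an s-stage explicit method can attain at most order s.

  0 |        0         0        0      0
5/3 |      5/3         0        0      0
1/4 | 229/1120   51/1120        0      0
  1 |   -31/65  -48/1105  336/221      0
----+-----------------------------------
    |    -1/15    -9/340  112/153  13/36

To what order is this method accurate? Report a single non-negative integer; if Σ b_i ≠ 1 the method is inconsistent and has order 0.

b = (-1/15, -9/340, 112/153, 13/36)
c = (0, 5/3, 1/4, 1)
Ac = (0, 0, 17/224, 4/13)
Σ b_i: (-1/15)·1 + (-9/340)·1 + 112/153·1 + 13/36·1 = 1 ✓
b·c: (-9/340)·5/3 + 112/153·1/4 + 13/36·1 = 1/2 ✓
b·c²: (-9/340)·25/9 + 112/153·1/16 + 13/36·1 = 1/3 ✓
b·Ac: 112/153·17/224 + 13/36·4/13 = 1/6 ✓
b·c³: (-9/340)·125/27 + 112/153·1/64 + 13/36·1 = 1/4 ✓
b·(c∘Ac): 112/153·17/896 + 13/36·4/13 = 1/8 ✓
b·Ac²: 112/153·85/672 + 13/36·(-1/39) = 1/12 ✓
b·A²c: 13/36·3/26 = 1/24 ✓; 4 stages ⇒ order 4.

4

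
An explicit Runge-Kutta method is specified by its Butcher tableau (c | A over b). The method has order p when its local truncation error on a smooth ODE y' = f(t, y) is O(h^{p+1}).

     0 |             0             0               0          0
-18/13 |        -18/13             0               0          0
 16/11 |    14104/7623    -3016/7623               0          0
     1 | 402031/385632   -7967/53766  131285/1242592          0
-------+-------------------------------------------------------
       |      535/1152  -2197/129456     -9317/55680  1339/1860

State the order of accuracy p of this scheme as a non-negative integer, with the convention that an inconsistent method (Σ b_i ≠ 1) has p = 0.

b = (535/1152, -2197/129456, -9317/55680, 1339/1860)
c = (0, -18/13, 16/11, 1)
Ac = (0, 0, 464/847, 961/2678)
Σ b_i: 535/1152·1 + (-2197/129456)·1 + (-9317/55680)·1 + 1339/1860·1 = 1 ✓
b·c: (-2197/129456)·(-18/13) + (-9317/55680)·16/11 + 1339/1860·1 = 1/2 ✓
b·c²: (-2197/129456)·324/169 + (-9317/55680)·256/121 + 1339/1860·1 = 1/3 ✓
b·Ac: (-9317/55680)·464/847 + 1339/1860·961/2678 = 1/6 ✓
b·c³: (-2197/129456)·(-5832/2197) + (-9317/55680)·4096/1331 + 1339/1860·1 = 1/4 ✓
b·(c∘Ac): (-9317/55680)·7424/9317 + 1339/1860·961/2678 = 1/8 ✓
b·Ac²: (-9317/55680)·(-8352/11011) + 1339/1860·(-1054/17407) = 1/12 ✓
b·A²c: 1339/1860·155/2678 = 1/24 ✓; 4 stages ⇒ order 4.

4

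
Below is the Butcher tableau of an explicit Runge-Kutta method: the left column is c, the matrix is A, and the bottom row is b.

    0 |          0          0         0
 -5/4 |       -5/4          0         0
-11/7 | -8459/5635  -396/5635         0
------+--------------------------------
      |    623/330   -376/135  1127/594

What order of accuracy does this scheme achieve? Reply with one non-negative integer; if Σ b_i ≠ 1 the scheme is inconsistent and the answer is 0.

3

b = (623/330, -376/135, 1127/594)
c = (0, -5/4, -11/7)
Ac = (0, 0, 99/1127)
Σ b_i: 623/330·1 + (-376/135)·1 + 1127/594·1 = 1 ✓
b·c: (-376/135)·(-5/4) + 1127/594·(-11/7) = 1/2 ✓
b·c²: (-376/135)·25/16 + 1127/594·121/49 = 1/3 ✓
b·Ac: 1127/594·99/1127 = 1/6 ✓; 3 stages ⇒ order 3.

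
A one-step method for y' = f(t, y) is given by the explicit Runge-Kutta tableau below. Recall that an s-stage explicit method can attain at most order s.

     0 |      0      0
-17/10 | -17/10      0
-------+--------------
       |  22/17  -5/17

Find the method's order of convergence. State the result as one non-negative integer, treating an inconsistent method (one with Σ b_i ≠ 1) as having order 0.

b = (22/17, -5/17)
c = (0, -17/10)
Σ b_i: 22/17·1 + (-5/17)·1 = 1 ✓
b·c: (-5/17)·(-17/10) = 1/2 ✓; 2 stages ⇒ order 2.

2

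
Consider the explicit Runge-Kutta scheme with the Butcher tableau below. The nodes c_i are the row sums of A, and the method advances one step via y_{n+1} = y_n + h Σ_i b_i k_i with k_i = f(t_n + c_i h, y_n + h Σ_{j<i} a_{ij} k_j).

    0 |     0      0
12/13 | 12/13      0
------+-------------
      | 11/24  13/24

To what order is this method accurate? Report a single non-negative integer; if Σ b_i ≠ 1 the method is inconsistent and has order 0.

b = (11/24, 13/24)
c = (0, 12/13)
Σ b_i: 11/24·1 + 13/24·1 = 1 ✓
b·c: 13/24·12/13 = 1/2 ✓; 2 stages ⇒ order 2.

2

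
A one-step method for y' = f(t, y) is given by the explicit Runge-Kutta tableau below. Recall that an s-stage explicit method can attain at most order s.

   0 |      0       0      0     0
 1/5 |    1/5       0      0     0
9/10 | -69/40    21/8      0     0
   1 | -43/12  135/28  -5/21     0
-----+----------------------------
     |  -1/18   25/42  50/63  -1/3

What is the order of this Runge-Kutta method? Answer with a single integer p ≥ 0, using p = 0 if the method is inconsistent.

4

b = (-1/18, 25/42, 50/63, -1/3)
c = (0, 1/5, 9/10, 1)
Ac = (0, 0, 21/40, 3/4)
Σ b_i: (-1/18)·1 + 25/42·1 + 50/63·1 + (-1/3)·1 = 1 ✓
b·c: 25/42·1/5 + 50/63·9/10 + (-1/3)·1 = 1/2 ✓
b·c²: 25/42·1/25 + 50/63·81/100 + (-1/3)·1 = 1/3 ✓
b·Ac: 50/63·21/40 + (-1/3)·3/4 = 1/6 ✓
b·c³: 25/42·1/125 + 50/63·729/1000 + (-1/3)·1 = 1/4 ✓
b·(c∘Ac): 50/63·189/400 + (-1/3)·3/4 = 1/8 ✓
b·Ac²: 50/63·21/200 = 1/12 ✓
b·A²c: (-1/3)·(-1/8) = 1/24 ✓; 4 stages ⇒ order 4.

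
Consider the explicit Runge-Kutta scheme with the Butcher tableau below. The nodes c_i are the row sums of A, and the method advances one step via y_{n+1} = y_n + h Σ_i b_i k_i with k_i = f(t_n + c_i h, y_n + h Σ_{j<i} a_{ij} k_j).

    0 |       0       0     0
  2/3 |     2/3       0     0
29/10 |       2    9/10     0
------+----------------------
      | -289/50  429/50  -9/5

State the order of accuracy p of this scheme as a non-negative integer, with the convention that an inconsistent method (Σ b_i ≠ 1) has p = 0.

2

b = (-289/50, 429/50, -9/5)
c = (0, 2/3, 29/10)
Ac = (0, 0, 3/5)
Σ b_i: (-289/50)·1 + 429/50·1 + (-9/5)·1 = 1 ✓
b·c: 429/50·2/3 + (-9/5)·29/10 = 1/2 ✓
b·c²: 429/50·4/9 + (-9/5)·841/100 = -16987/1500 ≠ 1/3 ⇒ order 2.
b·Ac: (-9/5)·3/5 = -27/25 ≠ 1/6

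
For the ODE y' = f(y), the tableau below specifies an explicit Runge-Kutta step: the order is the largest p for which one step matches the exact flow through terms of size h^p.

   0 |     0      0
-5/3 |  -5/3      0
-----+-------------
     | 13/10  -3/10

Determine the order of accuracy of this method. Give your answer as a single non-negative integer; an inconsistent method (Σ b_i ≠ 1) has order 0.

2

b = (13/10, -3/10)
c = (0, -5/3)
Σ b_i: 13/10·1 + (-3/10)·1 = 1 ✓
b·c: (-3/10)·(-5/3) = 1/2 ✓; 2 stages ⇒ order 2.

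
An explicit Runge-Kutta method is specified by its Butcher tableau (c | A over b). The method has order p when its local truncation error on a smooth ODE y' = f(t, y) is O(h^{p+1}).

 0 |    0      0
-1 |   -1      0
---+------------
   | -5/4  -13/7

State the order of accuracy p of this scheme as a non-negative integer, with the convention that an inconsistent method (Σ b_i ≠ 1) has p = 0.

b = (-5/4, -13/7)
c = (0, -1)
Σ b_i: (-5/4)·1 + (-13/7)·1 = -87/28 ≠ 1 ⇒ order 0.

0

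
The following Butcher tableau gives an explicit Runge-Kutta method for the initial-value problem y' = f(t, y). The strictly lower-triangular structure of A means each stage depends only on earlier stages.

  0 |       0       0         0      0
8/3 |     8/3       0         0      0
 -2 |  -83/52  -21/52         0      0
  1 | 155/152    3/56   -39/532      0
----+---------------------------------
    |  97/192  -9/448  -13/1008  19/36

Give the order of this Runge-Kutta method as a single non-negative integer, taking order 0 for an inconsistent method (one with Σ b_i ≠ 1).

b = (97/192, -9/448, -13/1008, 19/36)
c = (0, 8/3, -2, 1)
Ac = (0, 0, -14/13, 11/38)
Σ b_i: 97/192·1 + (-9/448)·1 + (-13/1008)·1 + 19/36·1 = 1 ✓
b·c: (-9/448)·8/3 + (-13/1008)·(-2) + 19/36·1 = 1/2 ✓
b·c²: (-9/448)·64/9 + (-13/1008)·4 + 19/36·1 = 1/3 ✓
b·Ac: (-13/1008)·(-14/13) + 19/36·11/38 = 1/6 ✓
b·c³: (-9/448)·512/27 + (-13/1008)·(-8) + 19/36·1 = 1/4 ✓
b·(c∘Ac): (-13/1008)·28/13 + 19/36·11/38 = 1/8 ✓
b·Ac²: (-13/1008)·(-112/39) + 19/36·5/57 = 1/12 ✓
b·A²c: 19/36·3/38 = 1/24 ✓; 4 stages ⇒ order 4.

4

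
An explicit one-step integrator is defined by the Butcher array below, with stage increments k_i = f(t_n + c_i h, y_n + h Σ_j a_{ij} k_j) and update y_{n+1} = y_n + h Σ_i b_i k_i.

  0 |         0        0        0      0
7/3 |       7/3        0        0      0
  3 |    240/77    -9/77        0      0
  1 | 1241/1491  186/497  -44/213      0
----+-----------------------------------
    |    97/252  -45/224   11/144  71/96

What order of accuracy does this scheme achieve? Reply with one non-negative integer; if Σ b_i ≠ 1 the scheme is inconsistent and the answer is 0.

4

b = (97/252, -45/224, 11/144, 71/96)
c = (0, 7/3, 3, 1)
Ac = (0, 0, -3/11, 18/71)
Σ b_i: 97/252·1 + (-45/224)·1 + 11/144·1 + 71/96·1 = 1 ✓
b·c: (-45/224)·7/3 + 11/144·3 + 71/96·1 = 1/2 ✓
b·c²: (-45/224)·49/9 + 11/144·9 + 71/96·1 = 1/3 ✓
b·Ac: 11/144·(-3/11) + 71/96·18/71 = 1/6 ✓
b·c³: (-45/224)·343/27 + 11/144·27 + 71/96·1 = 1/4 ✓
b·(c∘Ac): 11/144·(-9/11) + 71/96·18/71 = 1/8 ✓
b·Ac²: 11/144·(-7/11) + 71/96·38/213 = 1/12 ✓
b·A²c: 71/96·4/71 = 1/24 ✓; 4 stages ⇒ order 4.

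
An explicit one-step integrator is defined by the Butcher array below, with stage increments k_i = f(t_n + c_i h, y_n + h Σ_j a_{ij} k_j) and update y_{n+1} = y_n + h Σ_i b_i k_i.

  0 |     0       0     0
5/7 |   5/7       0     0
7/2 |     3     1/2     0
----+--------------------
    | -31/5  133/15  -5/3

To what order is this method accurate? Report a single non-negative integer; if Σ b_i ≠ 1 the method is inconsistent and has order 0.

2

b = (-31/5, 133/15, -5/3)
c = (0, 5/7, 7/2)
Ac = (0, 0, 5/14)
Σ b_i: (-31/5)·1 + 133/15·1 + (-5/3)·1 = 1 ✓
b·c: 133/15·5/7 + (-5/3)·7/2 = 1/2 ✓
b·c²: 133/15·25/49 + (-5/3)·49/4 = -445/28 ≠ 1/3 ⇒ order 2.
b·Ac: (-5/3)·5/14 = -25/42 ≠ 1/6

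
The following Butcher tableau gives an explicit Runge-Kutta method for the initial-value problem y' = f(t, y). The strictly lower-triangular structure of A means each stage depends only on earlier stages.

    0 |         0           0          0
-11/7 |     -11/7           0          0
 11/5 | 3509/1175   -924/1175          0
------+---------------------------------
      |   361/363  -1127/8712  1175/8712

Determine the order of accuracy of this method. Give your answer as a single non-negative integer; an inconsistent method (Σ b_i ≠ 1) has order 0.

3

b = (361/363, -1127/8712, 1175/8712)
c = (0, -11/7, 11/5)
Ac = (0, 0, 1452/1175)
Σ b_i: 361/363·1 + (-1127/8712)·1 + 1175/8712·1 = 1 ✓
b·c: (-1127/8712)·(-11/7) + 1175/8712·11/5 = 1/2 ✓
b·c²: (-1127/8712)·121/49 + 1175/8712·121/25 = 1/3 ✓
b·Ac: 1175/8712·1452/1175 = 1/6 ✓; 3 stages ⇒ order 3.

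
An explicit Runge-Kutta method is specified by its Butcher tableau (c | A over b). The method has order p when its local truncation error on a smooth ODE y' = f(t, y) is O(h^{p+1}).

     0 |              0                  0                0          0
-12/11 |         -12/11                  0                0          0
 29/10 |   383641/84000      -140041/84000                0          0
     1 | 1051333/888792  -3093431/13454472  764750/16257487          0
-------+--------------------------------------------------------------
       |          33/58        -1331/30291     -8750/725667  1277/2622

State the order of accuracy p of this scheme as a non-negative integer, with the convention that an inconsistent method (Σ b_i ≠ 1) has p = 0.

4

b = (33/58, -1331/30291, -8750/725667, 1277/2622)
c = (0, -12/11, 29/10, 1)
Ac = (0, 0, 12731/7000, 989/2554)
Σ b_i: 33/58·1 + (-1331/30291)·1 + (-8750/725667)·1 + 1277/2622·1 = 1 ✓
b·c: (-1331/30291)·(-12/11) + (-8750/725667)·29/10 + 1277/2622·1 = 1/2 ✓
b·c²: (-1331/30291)·144/121 + (-8750/725667)·841/100 + 1277/2622·1 = 1/3 ✓
b·Ac: (-8750/725667)·12731/7000 + 1277/2622·989/2554 = 1/6 ✓
b·c³: (-1331/30291)·(-1728/1331) + (-8750/725667)·24389/1000 + 1277/2622·1 = 1/4 ✓
b·(c∘Ac): (-8750/725667)·369199/70000 + 1277/2622·989/2554 = 1/8 ✓
b·Ac²: (-8750/725667)·(-38193/19250) + 1277/2622·3427/28094 = 1/12 ✓
b·A²c: 1277/2622·437/5108 = 1/24 ✓; 4 stages ⇒ order 4.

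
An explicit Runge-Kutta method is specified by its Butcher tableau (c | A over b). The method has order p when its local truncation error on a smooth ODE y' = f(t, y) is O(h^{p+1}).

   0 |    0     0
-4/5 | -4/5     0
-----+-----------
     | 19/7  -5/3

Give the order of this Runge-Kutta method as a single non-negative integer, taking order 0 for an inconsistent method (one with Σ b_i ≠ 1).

b = (19/7, -5/3)
c = (0, -4/5)
Σ b_i: 19/7·1 + (-5/3)·1 = 22/21 ≠ 1 ⇒ order 0.

0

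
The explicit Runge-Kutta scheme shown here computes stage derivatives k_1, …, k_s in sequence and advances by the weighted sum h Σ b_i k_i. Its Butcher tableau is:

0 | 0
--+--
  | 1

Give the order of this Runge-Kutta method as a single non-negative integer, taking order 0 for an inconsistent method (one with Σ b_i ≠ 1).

b = (1)
c = (0)
Σ b_i: 1·1 = 1 ✓; 1 stage ⇒ order 1.

1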